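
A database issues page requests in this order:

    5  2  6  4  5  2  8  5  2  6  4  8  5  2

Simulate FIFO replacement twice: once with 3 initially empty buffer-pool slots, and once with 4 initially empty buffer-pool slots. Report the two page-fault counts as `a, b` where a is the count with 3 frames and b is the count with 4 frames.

11, 12

3 frames: F F F F F F F . . F F . F F → 11 faults.
4 frames: F F F F . . F F F F F F F F → 12 faults.
12 > 11: adding a frame increased faults — Belady's anomaly.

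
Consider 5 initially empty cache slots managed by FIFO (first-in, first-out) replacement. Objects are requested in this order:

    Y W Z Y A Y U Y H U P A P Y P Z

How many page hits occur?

Y -> miss, frames [Y]
W -> miss, frames [Y, W]
Z -> miss, frames [Y, W, Z]
Y -> hit
A -> miss, frames [Y, W, Z, A]
Y -> hit
U -> miss, frames [Y, W, Z, A, U]
Y -> hit
H -> miss, evict Y, frames [W, Z, A, U, H]
U -> hit
P -> miss, evict W, frames [Z, A, U, H, P]
A -> hit
P -> hit
Y -> miss, evict Z, frames [A, U, H, P, Y]
P -> hit
Z -> miss, evict A, frames [U, H, P, Y, Z]
Hits: 7.

7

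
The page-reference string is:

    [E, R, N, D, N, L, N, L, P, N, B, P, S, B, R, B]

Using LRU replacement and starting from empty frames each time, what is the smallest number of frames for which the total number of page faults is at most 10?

f=1: 16 faults
f=2: 12 faults
f=3: 9 faults
f=4: 9 faults
f=5: 9 faults
f=6: 9 faults
f=7: 8 faults
f=8: 8 faults
Smallest f with faults ≤ 10 is 3.

3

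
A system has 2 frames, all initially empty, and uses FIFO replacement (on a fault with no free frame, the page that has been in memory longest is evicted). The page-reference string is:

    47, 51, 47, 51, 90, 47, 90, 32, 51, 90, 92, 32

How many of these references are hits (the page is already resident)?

3

47: fault, frames (47)
51: fault, frames (47 51)
47: hit
51: hit
90: fault, evict 47, frames (51 90)
47: fault, evict 51, frames (90 47)
90: hit
32: fault, evict 90, frames (47 32)
51: fault, evict 47, frames (32 51)
90: fault, evict 32, frames (51 90)
92: fault, evict 51, frames (90 92)
32: fault, evict 90, frames (92 32)
Hits: 3.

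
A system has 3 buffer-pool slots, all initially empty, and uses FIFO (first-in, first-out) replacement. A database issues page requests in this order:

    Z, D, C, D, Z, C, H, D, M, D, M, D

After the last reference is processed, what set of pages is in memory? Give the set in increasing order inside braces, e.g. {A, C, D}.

{D, H, M}

Z: fault, frames {Z}
D: fault, frames {Z,D}
C: fault, frames {Z,D,C}
D: hit
Z: hit
C: hit
H: fault, evict Z, frames {D,C,H}
D: hit
M: fault, evict D, frames {C,H,M}
D: fault, evict C, frames {H,M,D}
M: hit
D: hit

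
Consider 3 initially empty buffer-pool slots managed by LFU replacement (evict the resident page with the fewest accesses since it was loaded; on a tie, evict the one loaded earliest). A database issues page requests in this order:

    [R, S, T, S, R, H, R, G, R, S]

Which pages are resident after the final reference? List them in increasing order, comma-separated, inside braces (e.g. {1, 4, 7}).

R → fault, frames (R)
S → fault, frames (R S)
T → fault, frames (R S T)
S → hit
R → hit
H → fault, evict T, frames (R S H)
R → hit
G → fault, evict H, frames (R S G)
R → hit
S → hit

{G, R, S}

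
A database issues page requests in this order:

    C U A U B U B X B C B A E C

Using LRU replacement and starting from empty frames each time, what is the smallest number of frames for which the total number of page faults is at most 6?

5

f=1: 14 faults
f=2: 9 faults
f=3: 9 faults
f=4: 8 faults
f=5: 6 faults
f=6: 6 faults
Smallest f with faults ≤ 6 is 5.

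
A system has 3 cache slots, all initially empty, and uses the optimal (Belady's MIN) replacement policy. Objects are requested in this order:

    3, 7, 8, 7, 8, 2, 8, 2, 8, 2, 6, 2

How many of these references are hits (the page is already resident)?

7

3 → fault, frames {3}
7 → fault, frames {3,7}
8 → fault, frames {3,7,8}
7 → hit
8 → hit
2 → fault, evict 7, frames {3,8,2}
8 → hit
2 → hit
8 → hit
2 → hit
6 → fault, evict 8, frames {3,2,6}
2 → hit
Hits: 7.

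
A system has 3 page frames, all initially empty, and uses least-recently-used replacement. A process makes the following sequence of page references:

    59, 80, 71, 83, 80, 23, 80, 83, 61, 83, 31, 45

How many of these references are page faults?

59 → miss, frames (59)
80 → miss, frames (59 80)
71 → miss, frames (59 80 71)
83 → miss, evict 59, frames (80 71 83)
80 → hit
23 → miss, evict 71, frames (83 80 23)
80 → hit
83 → hit
61 → miss, evict 23, frames (80 83 61)
83 → hit
31 → miss, evict 80, frames (61 83 31)
45 → miss, evict 61, frames (83 31 45)
Page faults: 8.

8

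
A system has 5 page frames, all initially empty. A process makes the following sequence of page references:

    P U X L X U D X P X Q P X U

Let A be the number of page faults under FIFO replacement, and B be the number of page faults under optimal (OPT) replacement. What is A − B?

2

Under FIFO: F F F F . . F . . . F F . F → 8 faults.
Under OPT: F F F F . . F . . . F . . . → 6 faults.
A − B = 8 − 6 = 2.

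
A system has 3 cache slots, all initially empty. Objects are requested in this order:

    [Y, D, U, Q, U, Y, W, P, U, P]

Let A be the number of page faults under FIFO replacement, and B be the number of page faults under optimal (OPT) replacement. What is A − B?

Under FIFO: F F F F . F F F F . → 8 faults.
Under OPT: F F F F . . F F . . → 6 faults.
A − B = 8 − 6 = 2.

2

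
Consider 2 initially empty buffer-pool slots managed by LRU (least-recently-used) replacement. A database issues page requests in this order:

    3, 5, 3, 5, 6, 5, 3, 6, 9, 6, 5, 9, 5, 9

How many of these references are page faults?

3 → miss, frames [3]
5 → miss, frames [3, 5]
3 → hit
5 → hit
6 → miss, evict 3, frames [5, 6]
5 → hit
3 → miss, evict 6, frames [5, 3]
6 → miss, evict 5, frames [3, 6]
9 → miss, evict 3, frames [6, 9]
6 → hit
5 → miss, evict 9, frames [6, 5]
9 → miss, evict 6, frames [5, 9]
5 → hit
9 → hit
Page faults: 8.

8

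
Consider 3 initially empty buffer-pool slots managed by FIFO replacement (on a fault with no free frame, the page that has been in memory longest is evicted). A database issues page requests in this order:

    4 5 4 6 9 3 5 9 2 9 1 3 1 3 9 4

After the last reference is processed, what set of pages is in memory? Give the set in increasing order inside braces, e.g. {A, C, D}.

4 → fault, frames [4]
5 → fault, frames [4, 5]
4 → hit
6 → fault, frames [4, 5, 6]
9 → fault, evict 4, frames [5, 6, 9]
3 → fault, evict 5, frames [6, 9, 3]
5 → fault, evict 6, frames [9, 3, 5]
9 → hit
2 → fault, evict 9, frames [3, 5, 2]
9 → fault, evict 3, frames [5, 2, 9]
1 → fault, evict 5, frames [2, 9, 1]
3 → fault, evict 2, frames [9, 1, 3]
1 → hit
3 → hit
9 → hit
4 → fault, evict 9, frames [1, 3, 4]

{1, 3, 4}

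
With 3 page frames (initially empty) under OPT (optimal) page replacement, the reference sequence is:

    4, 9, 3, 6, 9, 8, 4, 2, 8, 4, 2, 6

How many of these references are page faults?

4 -> miss, frames {4}
9 -> miss, frames {4,9}
3 -> miss, frames {4,9,3}
6 -> miss, evict 3, frames {4,9,6}
9 -> hit
8 -> miss, evict 9, frames {4,6,8}
4 -> hit
2 -> miss, evict 6, frames {4,8,2}
8 -> hit
4 -> hit
2 -> hit
6 -> miss, evict 2, frames {4,8,6}
Page faults: 7.

7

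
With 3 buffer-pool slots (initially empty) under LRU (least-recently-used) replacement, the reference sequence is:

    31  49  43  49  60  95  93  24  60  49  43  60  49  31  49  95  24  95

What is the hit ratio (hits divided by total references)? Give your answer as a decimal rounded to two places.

31: fault, frames [31]
49: fault, frames [31, 49]
43: fault, frames [31, 49, 43]
49: hit
60: fault, evict 31, frames [43, 49, 60]
95: fault, evict 43, frames [49, 60, 95]
93: fault, evict 49, frames [60, 95, 93]
24: fault, evict 60, frames [95, 93, 24]
60: fault, evict 95, frames [93, 24, 60]
49: fault, evict 93, frames [24, 60, 49]
43: fault, evict 24, frames [60, 49, 43]
60: hit
49: hit
31: fault, evict 43, frames [60, 49, 31]
49: hit
95: fault, evict 60, frames [31, 49, 95]
24: fault, evict 31, frames [49, 95, 24]
95: hit
Hits: 5 of 18 references → 5/18 = 0.2778.

0.28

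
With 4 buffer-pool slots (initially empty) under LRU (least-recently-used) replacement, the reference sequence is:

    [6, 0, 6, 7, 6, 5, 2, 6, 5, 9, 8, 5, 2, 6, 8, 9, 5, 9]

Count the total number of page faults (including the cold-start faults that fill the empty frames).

11

6 -> miss, frames {6}
0 -> miss, frames {6,0}
6 -> hit
7 -> miss, frames {0,6,7}
6 -> hit
5 -> miss, frames {0,7,6,5}
2 -> miss, evict 0, frames {7,6,5,2}
6 -> hit
5 -> hit
9 -> miss, evict 7, frames {2,6,5,9}
8 -> miss, evict 2, frames {6,5,9,8}
5 -> hit
2 -> miss, evict 6, frames {9,8,5,2}
6 -> miss, evict 9, frames {8,5,2,6}
8 -> hit
9 -> miss, evict 5, frames {2,6,8,9}
5 -> miss, evict 2, frames {6,8,9,5}
9 -> hit
Page faults: 11.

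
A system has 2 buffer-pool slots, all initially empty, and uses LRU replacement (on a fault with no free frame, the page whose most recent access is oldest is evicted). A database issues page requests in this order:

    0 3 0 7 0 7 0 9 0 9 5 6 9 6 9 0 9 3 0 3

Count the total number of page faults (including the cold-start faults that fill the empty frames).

10

0 → fault, frames (0)
3 → fault, frames (0 3)
0 → hit
7 → fault, evict 3, frames (0 7)
0 → hit
7 → hit
0 → hit
9 → fault, evict 7, frames (0 9)
0 → hit
9 → hit
5 → fault, evict 0, frames (9 5)
6 → fault, evict 9, frames (5 6)
9 → fault, evict 5, frames (6 9)
6 → hit
9 → hit
0 → fault, evict 6, frames (9 0)
9 → hit
3 → fault, evict 0, frames (9 3)
0 → fault, evict 9, frames (3 0)
3 → hit
Page faults: 10.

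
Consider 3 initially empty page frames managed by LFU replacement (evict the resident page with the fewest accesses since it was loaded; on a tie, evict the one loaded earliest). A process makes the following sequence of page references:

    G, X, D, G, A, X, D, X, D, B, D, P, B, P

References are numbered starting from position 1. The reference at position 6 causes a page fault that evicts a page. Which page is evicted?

pos 1: G → fault, frames (G)
pos 2: X → fault, frames (G X)
pos 3: D → fault, frames (G X D)
pos 4: G → hit
pos 5: A → fault, evict X, frames (G D A)
pos 6: X → fault, evict D, frames (G A X)
At position 6, page D is evicted.

D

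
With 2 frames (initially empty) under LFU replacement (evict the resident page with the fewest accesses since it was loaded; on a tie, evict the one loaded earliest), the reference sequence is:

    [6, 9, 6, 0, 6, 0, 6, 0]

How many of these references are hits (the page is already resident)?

6 → miss, frames {6}
9 → miss, frames {6,9}
6 → hit
0 → miss, evict 9, frames {6,0}
6 → hit
0 → hit
6 → hit
0 → hit
Hits: 5.

5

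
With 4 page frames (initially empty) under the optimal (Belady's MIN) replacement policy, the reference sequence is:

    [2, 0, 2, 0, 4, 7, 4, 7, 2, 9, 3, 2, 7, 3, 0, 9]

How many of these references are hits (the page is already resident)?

2 → miss, frames {2}
0 → miss, frames {2,0}
2 → hit
0 → hit
4 → miss, frames {2,0,4}
7 → miss, frames {2,0,4,7}
4 → hit
7 → hit
2 → hit
9 → miss, evict 4, frames {2,0,7,9}
3 → miss, evict 9, frames {2,0,7,3}
2 → hit
7 → hit
3 → hit
0 → hit
9 → miss, evict 3, frames {2,0,7,9}
Hits: 9.

9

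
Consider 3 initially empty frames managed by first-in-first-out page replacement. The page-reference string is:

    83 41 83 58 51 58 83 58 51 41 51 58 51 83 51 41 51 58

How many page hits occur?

7

83: miss, frames [83]
41: miss, frames [83, 41]
83: hit
58: miss, frames [83, 41, 58]
51: miss, evict 83, frames [41, 58, 51]
58: hit
83: miss, evict 41, frames [58, 51, 83]
58: hit
51: hit
41: miss, evict 58, frames [51, 83, 41]
51: hit
58: miss, evict 51, frames [83, 41, 58]
51: miss, evict 83, frames [41, 58, 51]
83: miss, evict 41, frames [58, 51, 83]
51: hit
41: miss, evict 58, frames [51, 83, 41]
51: hit
58: miss, evict 51, frames [83, 41, 58]
Hits: 7.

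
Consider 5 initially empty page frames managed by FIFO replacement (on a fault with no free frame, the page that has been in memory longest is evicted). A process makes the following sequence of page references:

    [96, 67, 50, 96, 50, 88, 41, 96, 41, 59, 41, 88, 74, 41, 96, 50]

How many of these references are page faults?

9

96: miss, frames [96]
67: miss, frames [96, 67]
50: miss, frames [96, 67, 50]
96: hit
50: hit
88: miss, frames [96, 67, 50, 88]
41: miss, frames [96, 67, 50, 88, 41]
96: hit
41: hit
59: miss, evict 96, frames [67, 50, 88, 41, 59]
41: hit
88: hit
74: miss, evict 67, frames [50, 88, 41, 59, 74]
41: hit
96: miss, evict 50, frames [88, 41, 59, 74, 96]
50: miss, evict 88, frames [41, 59, 74, 96, 50]
Page faults: 9.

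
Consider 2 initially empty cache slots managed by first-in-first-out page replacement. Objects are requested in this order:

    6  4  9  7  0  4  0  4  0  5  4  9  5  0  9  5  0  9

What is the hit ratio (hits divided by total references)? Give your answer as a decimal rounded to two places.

0.39

6: miss, frames {6}
4: miss, frames {6,4}
9: miss, evict 6, frames {4,9}
7: miss, evict 4, frames {9,7}
0: miss, evict 9, frames {7,0}
4: miss, evict 7, frames {0,4}
0: hit
4: hit
0: hit
5: miss, evict 0, frames {4,5}
4: hit
9: miss, evict 4, frames {5,9}
5: hit
0: miss, evict 5, frames {9,0}
9: hit
5: miss, evict 9, frames {0,5}
0: hit
9: miss, evict 0, frames {5,9}
Hits: 7 of 18 references → 7/18 = 0.3889.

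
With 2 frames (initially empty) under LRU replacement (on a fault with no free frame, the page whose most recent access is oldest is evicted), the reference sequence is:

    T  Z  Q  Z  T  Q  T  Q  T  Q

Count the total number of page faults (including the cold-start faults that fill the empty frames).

5

T → fault, frames {T}
Z → fault, frames {T,Z}
Q → fault, evict T, frames {Z,Q}
Z → hit
T → fault, evict Q, frames {Z,T}
Q → fault, evict Z, frames {T,Q}
T → hit
Q → hit
T → hit
Q → hit
Page faults: 5.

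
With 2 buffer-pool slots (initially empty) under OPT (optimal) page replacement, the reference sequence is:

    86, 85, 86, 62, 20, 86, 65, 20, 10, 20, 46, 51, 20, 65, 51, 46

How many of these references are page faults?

10

86 -> fault, frames [86]
85 -> fault, frames [86, 85]
86 -> hit
62 -> fault, evict 85, frames [86, 62]
20 -> fault, evict 62, frames [86, 20]
86 -> hit
65 -> fault, evict 86, frames [20, 65]
20 -> hit
10 -> fault, evict 65, frames [20, 10]
20 -> hit
46 -> fault, evict 10, frames [20, 46]
51 -> fault, evict 46, frames [20, 51]
20 -> hit
65 -> fault, evict 20, frames [51, 65]
51 -> hit
46 -> fault, evict 65, frames [51, 46]
Page faults: 10.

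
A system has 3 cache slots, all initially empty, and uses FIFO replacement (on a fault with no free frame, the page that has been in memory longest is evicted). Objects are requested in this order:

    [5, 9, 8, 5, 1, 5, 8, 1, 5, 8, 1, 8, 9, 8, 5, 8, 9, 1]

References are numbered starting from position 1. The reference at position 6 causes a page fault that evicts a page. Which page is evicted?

pos 1: 5: miss, frames {5}
pos 2: 9: miss, frames {5,9}
pos 3: 8: miss, frames {5,9,8}
pos 4: 5: hit
pos 5: 1: miss, evict 5, frames {9,8,1}
pos 6: 5: miss, evict 9, frames {8,1,5}
At position 6, page 9 is evicted.

9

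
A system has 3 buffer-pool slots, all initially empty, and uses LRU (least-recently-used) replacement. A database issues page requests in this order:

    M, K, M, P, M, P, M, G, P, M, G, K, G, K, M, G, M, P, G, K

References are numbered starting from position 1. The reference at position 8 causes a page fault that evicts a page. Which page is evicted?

K

pos 1: M -> miss, frames [M]
pos 2: K -> miss, frames [M, K]
pos 3: M -> hit
pos 4: P -> miss, frames [K, M, P]
pos 5: M -> hit
pos 6: P -> hit
pos 7: M -> hit
pos 8: G -> miss, evict K, frames [P, M, G]
At position 8, page K is evicted.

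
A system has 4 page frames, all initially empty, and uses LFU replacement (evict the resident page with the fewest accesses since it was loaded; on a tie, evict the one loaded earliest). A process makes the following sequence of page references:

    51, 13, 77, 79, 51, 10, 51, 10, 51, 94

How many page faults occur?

6

51: fault, frames [51]
13: fault, frames [51, 13]
77: fault, frames [51, 13, 77]
79: fault, frames [51, 13, 77, 79]
51: hit
10: fault, evict 13, frames [51, 77, 79, 10]
51: hit
10: hit
51: hit
94: fault, evict 77, frames [51, 79, 10, 94]
Page faults: 6.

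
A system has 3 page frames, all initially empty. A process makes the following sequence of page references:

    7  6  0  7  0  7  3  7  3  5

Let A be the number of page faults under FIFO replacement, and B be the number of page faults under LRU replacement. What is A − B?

1

Under FIFO: F F F . . . F F . F → 6 faults.
Under LRU: F F F . . . F . . F → 5 faults.
A − B = 6 − 5 = 1.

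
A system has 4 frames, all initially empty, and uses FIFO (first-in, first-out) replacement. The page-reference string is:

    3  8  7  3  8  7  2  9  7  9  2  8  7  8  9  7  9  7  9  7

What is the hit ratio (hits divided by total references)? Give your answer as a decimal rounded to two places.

0.75

3 → miss, frames {3}
8 → miss, frames {3,8}
7 → miss, frames {3,8,7}
3 → hit
8 → hit
7 → hit
2 → miss, frames {3,8,7,2}
9 → miss, evict 3, frames {8,7,2,9}
7 → hit
9 → hit
2 → hit
8 → hit
7 → hit
8 → hit
9 → hit
7 → hit
9 → hit
7 → hit
9 → hit
7 → hit
Hits: 15 of 20 references → 15/20 = 0.7500.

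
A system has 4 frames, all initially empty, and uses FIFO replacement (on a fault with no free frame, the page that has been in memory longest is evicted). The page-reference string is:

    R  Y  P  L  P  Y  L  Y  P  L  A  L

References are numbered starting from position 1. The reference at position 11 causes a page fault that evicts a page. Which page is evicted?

pos 1: R: miss, frames {R}
pos 2: Y: miss, frames {R,Y}
pos 3: P: miss, frames {R,Y,P}
pos 4: L: miss, frames {R,Y,P,L}
pos 5: P: hit
pos 6: Y: hit
pos 7: L: hit
pos 8: Y: hit
pos 9: P: hit
pos 10: L: hit
pos 11: A: miss, evict R, frames {Y,P,L,A}
At position 11, page R is evicted.

R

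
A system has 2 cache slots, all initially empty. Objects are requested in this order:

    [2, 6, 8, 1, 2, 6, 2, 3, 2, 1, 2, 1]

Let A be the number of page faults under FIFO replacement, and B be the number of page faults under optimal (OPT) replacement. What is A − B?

Under FIFO: F F F F F F . F F F . . → 9 faults.
Under OPT: F F F F . F . F . F . . → 7 faults.
A − B = 9 − 7 = 2.

2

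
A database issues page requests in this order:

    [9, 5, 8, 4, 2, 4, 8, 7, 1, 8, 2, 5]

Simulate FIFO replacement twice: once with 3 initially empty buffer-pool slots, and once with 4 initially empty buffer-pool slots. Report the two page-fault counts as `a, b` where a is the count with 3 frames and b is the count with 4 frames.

10, 9

3 frames: F F F F F . . F F F F F → 10 faults.
4 frames: F F F F F . . F F F . F → 9 faults.
9 < 10: adding a frame reduced faults, as is typical.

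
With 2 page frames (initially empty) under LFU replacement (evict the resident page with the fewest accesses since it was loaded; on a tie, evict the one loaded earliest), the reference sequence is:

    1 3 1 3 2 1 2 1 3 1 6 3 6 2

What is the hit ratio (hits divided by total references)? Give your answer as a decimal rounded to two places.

0.43

1 -> miss, frames [1]
3 -> miss, frames [1, 3]
1 -> hit
3 -> hit
2 -> miss, evict 1, frames [3, 2]
1 -> miss, evict 2, frames [3, 1]
2 -> miss, evict 1, frames [3, 2]
1 -> miss, evict 2, frames [3, 1]
3 -> hit
1 -> hit
6 -> miss, evict 1, frames [3, 6]
3 -> hit
6 -> hit
2 -> miss, evict 6, frames [3, 2]
Hits: 6 of 14 references → 6/14 = 0.4286.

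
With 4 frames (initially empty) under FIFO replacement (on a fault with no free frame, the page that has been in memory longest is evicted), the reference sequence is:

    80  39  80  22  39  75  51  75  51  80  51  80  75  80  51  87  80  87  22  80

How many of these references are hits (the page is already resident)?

80: fault, frames (80)
39: fault, frames (80 39)
80: hit
22: fault, frames (80 39 22)
39: hit
75: fault, frames (80 39 22 75)
51: fault, evict 80, frames (39 22 75 51)
75: hit
51: hit
80: fault, evict 39, frames (22 75 51 80)
51: hit
80: hit
75: hit
80: hit
51: hit
87: fault, evict 22, frames (75 51 80 87)
80: hit
87: hit
22: fault, evict 75, frames (51 80 87 22)
80: hit
Hits: 12.

12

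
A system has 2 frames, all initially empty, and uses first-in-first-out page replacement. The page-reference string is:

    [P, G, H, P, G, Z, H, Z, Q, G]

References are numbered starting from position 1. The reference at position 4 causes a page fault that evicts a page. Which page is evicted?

G

pos 1: P → fault, frames [P]
pos 2: G → fault, frames [P, G]
pos 3: H → fault, evict P, frames [G, H]
pos 4: P → fault, evict G, frames [H, P]
At position 4, page G is evicted.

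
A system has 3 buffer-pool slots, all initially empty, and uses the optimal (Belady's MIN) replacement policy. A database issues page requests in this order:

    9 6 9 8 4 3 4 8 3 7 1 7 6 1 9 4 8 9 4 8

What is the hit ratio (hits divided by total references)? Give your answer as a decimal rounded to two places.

0.50

9: fault, frames (9)
6: fault, frames (9 6)
9: hit
8: fault, frames (9 6 8)
4: fault, evict 9, frames (6 8 4)
3: fault, evict 6, frames (8 4 3)
4: hit
8: hit
3: hit
7: fault, evict 3, frames (8 4 7)
1: fault, evict 8, frames (4 7 1)
7: hit
6: fault, evict 7, frames (4 1 6)
1: hit
9: fault, evict 6, frames (4 1 9)
4: hit
8: fault, evict 1, frames (4 9 8)
9: hit
4: hit
8: hit
Hits: 10 of 20 references → 10/20 = 0.5000.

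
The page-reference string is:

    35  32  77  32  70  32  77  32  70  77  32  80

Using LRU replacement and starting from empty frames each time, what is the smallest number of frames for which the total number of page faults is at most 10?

2

f=1: 12 faults
f=2: 9 faults
f=3: 5 faults
f=4: 5 faults
f=5: 5 faults
Smallest f with faults ≤ 10 is 2.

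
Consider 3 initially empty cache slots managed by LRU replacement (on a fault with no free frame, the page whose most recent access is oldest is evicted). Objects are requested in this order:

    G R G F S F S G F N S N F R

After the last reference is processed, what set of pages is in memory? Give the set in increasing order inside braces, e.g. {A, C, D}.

{F, N, R}

G -> fault, frames [G]
R -> fault, frames [G, R]
G -> hit
F -> fault, frames [R, G, F]
S -> fault, evict R, frames [G, F, S]
F -> hit
S -> hit
G -> hit
F -> hit
N -> fault, evict S, frames [G, F, N]
S -> fault, evict G, frames [F, N, S]
N -> hit
F -> hit
R -> fault, evict S, frames [N, F, R]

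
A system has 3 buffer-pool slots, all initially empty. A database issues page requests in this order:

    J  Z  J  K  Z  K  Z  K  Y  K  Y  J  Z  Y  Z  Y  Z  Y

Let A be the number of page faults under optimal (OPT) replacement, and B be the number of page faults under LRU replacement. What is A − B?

Under OPT: F F . F . . . . F . . . F . . . . . → 5 faults.
Under LRU: F F . F . . . . F . . F F . . . . . → 6 faults.
A − B = 5 − 6 = -1.

-1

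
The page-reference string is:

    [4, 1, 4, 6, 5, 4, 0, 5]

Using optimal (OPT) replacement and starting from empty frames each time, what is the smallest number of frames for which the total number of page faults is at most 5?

2

f=1: 8 faults
f=2: 5 faults
f=3: 5 faults
f=4: 5 faults
f=5: 5 faults
Smallest f with faults ≤ 5 is 2.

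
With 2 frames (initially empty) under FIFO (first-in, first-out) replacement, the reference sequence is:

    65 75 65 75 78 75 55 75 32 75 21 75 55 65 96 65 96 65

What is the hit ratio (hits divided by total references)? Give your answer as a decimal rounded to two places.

65: fault, frames {65}
75: fault, frames {65,75}
65: hit
75: hit
78: fault, evict 65, frames {75,78}
75: hit
55: fault, evict 75, frames {78,55}
75: fault, evict 78, frames {55,75}
32: fault, evict 55, frames {75,32}
75: hit
21: fault, evict 75, frames {32,21}
75: fault, evict 32, frames {21,75}
55: fault, evict 21, frames {75,55}
65: fault, evict 75, frames {55,65}
96: fault, evict 55, frames {65,96}
65: hit
96: hit
65: hit
Hits: 7 of 18 references → 7/18 = 0.3889.

0.39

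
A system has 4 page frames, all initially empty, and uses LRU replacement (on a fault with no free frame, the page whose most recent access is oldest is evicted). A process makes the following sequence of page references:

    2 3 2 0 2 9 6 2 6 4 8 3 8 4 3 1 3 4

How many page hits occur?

9

2 -> miss, frames {2}
3 -> miss, frames {2,3}
2 -> hit
0 -> miss, frames {3,2,0}
2 -> hit
9 -> miss, frames {3,0,2,9}
6 -> miss, evict 3, frames {0,2,9,6}
2 -> hit
6 -> hit
4 -> miss, evict 0, frames {9,2,6,4}
8 -> miss, evict 9, frames {2,6,4,8}
3 -> miss, evict 2, frames {6,4,8,3}
8 -> hit
4 -> hit
3 -> hit
1 -> miss, evict 6, frames {8,4,3,1}
3 -> hit
4 -> hit
Hits: 9.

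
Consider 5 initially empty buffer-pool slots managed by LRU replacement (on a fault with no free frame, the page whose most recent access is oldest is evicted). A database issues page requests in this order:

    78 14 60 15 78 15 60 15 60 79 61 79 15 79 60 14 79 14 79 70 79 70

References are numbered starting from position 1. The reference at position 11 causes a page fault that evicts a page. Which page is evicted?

pos 1: 78: miss, frames {78}
pos 2: 14: miss, frames {78,14}
pos 3: 60: miss, frames {78,14,60}
pos 4: 15: miss, frames {78,14,60,15}
pos 5: 78: hit
pos 6: 15: hit
pos 7: 60: hit
pos 8: 15: hit
pos 9: 60: hit
pos 10: 79: miss, frames {14,78,15,60,79}
pos 11: 61: miss, evict 14, frames {78,15,60,79,61}
At position 11, page 14 is evicted.

14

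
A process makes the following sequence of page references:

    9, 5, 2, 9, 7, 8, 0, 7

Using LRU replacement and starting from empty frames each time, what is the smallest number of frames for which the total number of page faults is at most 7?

3

f=1: 8 faults
f=2: 8 faults
f=3: 6 faults
f=4: 6 faults
f=5: 6 faults
f=6: 6 faults
Smallest f with faults ≤ 7 is 3.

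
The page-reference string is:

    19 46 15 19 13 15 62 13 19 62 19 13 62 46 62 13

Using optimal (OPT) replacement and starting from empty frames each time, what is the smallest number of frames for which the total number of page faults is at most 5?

f=1: 16 faults
f=2: 9 faults
f=3: 6 faults
f=4: 5 faults
f=5: 5 faults
Smallest f with faults ≤ 5 is 4.

4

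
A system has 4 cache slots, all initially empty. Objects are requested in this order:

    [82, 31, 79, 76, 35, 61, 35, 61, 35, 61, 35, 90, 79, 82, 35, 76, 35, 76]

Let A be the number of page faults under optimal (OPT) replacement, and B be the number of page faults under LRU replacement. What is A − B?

Under OPT: F F F F F F . . . . . F . . . F . . → 8 faults.
Under LRU: F F F F F F . . . . . F F F . F . . → 10 faults.
A − B = 8 − 10 = -2.

-2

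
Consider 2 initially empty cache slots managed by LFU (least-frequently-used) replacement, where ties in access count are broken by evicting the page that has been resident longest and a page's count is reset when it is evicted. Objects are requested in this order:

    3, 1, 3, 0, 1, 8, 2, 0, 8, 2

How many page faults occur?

9

3: fault, frames (3)
1: fault, frames (3 1)
3: hit
0: fault, evict 1, frames (3 0)
1: fault, evict 0, frames (3 1)
8: fault, evict 1, frames (3 8)
2: fault, evict 8, frames (3 2)
0: fault, evict 2, frames (3 0)
8: fault, evict 0, frames (3 8)
2: fault, evict 8, frames (3 2)
Page faults: 9.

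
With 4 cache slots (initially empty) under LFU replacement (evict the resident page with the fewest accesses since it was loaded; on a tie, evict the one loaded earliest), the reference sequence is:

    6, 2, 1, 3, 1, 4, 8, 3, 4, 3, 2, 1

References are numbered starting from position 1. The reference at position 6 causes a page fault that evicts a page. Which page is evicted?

6

pos 1: 6: miss, frames {6}
pos 2: 2: miss, frames {6,2}
pos 3: 1: miss, frames {6,2,1}
pos 4: 3: miss, frames {6,2,1,3}
pos 5: 1: hit
pos 6: 4: miss, evict 6, frames {2,1,3,4}
At position 6, page 6 is evicted.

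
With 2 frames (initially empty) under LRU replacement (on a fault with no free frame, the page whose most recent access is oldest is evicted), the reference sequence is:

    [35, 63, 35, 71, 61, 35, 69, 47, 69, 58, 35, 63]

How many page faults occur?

35 -> miss, frames {35}
63 -> miss, frames {35,63}
35 -> hit
71 -> miss, evict 63, frames {35,71}
61 -> miss, evict 35, frames {71,61}
35 -> miss, evict 71, frames {61,35}
69 -> miss, evict 61, frames {35,69}
47 -> miss, evict 35, frames {69,47}
69 -> hit
58 -> miss, evict 47, frames {69,58}
35 -> miss, evict 69, frames {58,35}
63 -> miss, evict 58, frames {35,63}
Page faults: 10.

10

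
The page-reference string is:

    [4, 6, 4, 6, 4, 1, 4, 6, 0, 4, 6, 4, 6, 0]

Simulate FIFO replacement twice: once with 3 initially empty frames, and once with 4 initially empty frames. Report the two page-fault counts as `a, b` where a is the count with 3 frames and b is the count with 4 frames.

6, 4

3 frames: F F . . . F . . F F F . . . → 6 faults.
4 frames: F F . . . F . . F . . . . . → 4 faults.
4 < 6: adding a frame reduced faults, as is typical.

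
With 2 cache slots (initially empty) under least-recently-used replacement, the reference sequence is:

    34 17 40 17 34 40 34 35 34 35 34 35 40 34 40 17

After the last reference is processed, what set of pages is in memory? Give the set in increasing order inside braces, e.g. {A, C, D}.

34 → miss, frames {34}
17 → miss, frames {34,17}
40 → miss, evict 34, frames {17,40}
17 → hit
34 → miss, evict 40, frames {17,34}
40 → miss, evict 17, frames {34,40}
34 → hit
35 → miss, evict 40, frames {34,35}
34 → hit
35 → hit
34 → hit
35 → hit
40 → miss, evict 34, frames {35,40}
34 → miss, evict 35, frames {40,34}
40 → hit
17 → miss, evict 34, frames {40,17}

{17, 40}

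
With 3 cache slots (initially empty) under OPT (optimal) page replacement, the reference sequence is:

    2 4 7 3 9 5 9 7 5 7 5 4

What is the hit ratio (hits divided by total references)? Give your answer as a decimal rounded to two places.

0.42

2 -> fault, frames {2}
4 -> fault, frames {2,4}
7 -> fault, frames {2,4,7}
3 -> fault, evict 2, frames {4,7,3}
9 -> fault, evict 3, frames {4,7,9}
5 -> fault, evict 4, frames {7,9,5}
9 -> hit
7 -> hit
5 -> hit
7 -> hit
5 -> hit
4 -> fault, evict 5, frames {7,9,4}
Hits: 5 of 12 references → 5/12 = 0.4167.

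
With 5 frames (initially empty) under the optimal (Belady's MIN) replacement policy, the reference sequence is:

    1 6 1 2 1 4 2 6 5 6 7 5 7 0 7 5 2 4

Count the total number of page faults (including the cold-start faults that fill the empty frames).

7

1 -> fault, frames [1]
6 -> fault, frames [1, 6]
1 -> hit
2 -> fault, frames [1, 6, 2]
1 -> hit
4 -> fault, frames [1, 6, 2, 4]
2 -> hit
6 -> hit
5 -> fault, frames [1, 6, 2, 4, 5]
6 -> hit
7 -> fault, evict 6, frames [1, 2, 4, 5, 7]
5 -> hit
7 -> hit
0 -> fault, evict 1, frames [2, 4, 5, 7, 0]
7 -> hit
5 -> hit
2 -> hit
4 -> hit
Page faults: 7.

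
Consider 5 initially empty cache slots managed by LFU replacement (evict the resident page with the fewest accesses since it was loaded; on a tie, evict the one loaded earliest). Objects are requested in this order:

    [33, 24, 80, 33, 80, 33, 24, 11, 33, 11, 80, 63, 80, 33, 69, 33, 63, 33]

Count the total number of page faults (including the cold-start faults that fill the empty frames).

7

33 -> miss, frames [33]
24 -> miss, frames [33, 24]
80 -> miss, frames [33, 24, 80]
33 -> hit
80 -> hit
33 -> hit
24 -> hit
11 -> miss, frames [33, 24, 80, 11]
33 -> hit
11 -> hit
80 -> hit
63 -> miss, frames [33, 24, 80, 11, 63]
80 -> hit
33 -> hit
69 -> miss, evict 63, frames [33, 24, 80, 11, 69]
33 -> hit
63 -> miss, evict 69, frames [33, 24, 80, 11, 63]
33 -> hit
Page faults: 7.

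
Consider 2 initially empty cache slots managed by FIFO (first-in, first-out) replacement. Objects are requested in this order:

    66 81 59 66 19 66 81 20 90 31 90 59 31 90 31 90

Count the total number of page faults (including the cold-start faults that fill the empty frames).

66 → miss, frames (66)
81 → miss, frames (66 81)
59 → miss, evict 66, frames (81 59)
66 → miss, evict 81, frames (59 66)
19 → miss, evict 59, frames (66 19)
66 → hit
81 → miss, evict 66, frames (19 81)
20 → miss, evict 19, frames (81 20)
90 → miss, evict 81, frames (20 90)
31 → miss, evict 20, frames (90 31)
90 → hit
59 → miss, evict 90, frames (31 59)
31 → hit
90 → miss, evict 31, frames (59 90)
31 → miss, evict 59, frames (90 31)
90 → hit
Page faults: 12.

12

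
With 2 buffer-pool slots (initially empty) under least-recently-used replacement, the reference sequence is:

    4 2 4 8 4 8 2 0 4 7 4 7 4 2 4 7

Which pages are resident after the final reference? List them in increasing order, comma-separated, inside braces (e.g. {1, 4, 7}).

{4, 7}

4 → miss, frames [4]
2 → miss, frames [4, 2]
4 → hit
8 → miss, evict 2, frames [4, 8]
4 → hit
8 → hit
2 → miss, evict 4, frames [8, 2]
0 → miss, evict 8, frames [2, 0]
4 → miss, evict 2, frames [0, 4]
7 → miss, evict 0, frames [4, 7]
4 → hit
7 → hit
4 → hit
2 → miss, evict 7, frames [4, 2]
4 → hit
7 → miss, evict 2, frames [4, 7]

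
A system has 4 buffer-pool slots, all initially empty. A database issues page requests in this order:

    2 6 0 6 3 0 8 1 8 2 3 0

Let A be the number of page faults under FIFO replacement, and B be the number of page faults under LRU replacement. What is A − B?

-1

Under FIFO: F F F . F . F F . F . F → 8 faults.
Under LRU: F F F . F . F F . F F F → 9 faults.
A − B = 8 − 9 = -1.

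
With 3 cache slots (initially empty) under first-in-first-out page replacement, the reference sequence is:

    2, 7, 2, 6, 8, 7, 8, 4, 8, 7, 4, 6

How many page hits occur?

2 → fault, frames (2)
7 → fault, frames (2 7)
2 → hit
6 → fault, frames (2 7 6)
8 → fault, evict 2, frames (7 6 8)
7 → hit
8 → hit
4 → fault, evict 7, frames (6 8 4)
8 → hit
7 → fault, evict 6, frames (8 4 7)
4 → hit
6 → fault, evict 8, frames (4 7 6)
Hits: 5.

5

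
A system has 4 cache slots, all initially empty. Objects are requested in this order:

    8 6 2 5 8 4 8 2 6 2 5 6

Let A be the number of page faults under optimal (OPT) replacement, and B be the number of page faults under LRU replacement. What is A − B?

-1

Under OPT: F F F F . F . . . . F . → 6 faults.
Under LRU: F F F F . F . . F . F . → 7 faults.
A − B = 6 − 7 = -1.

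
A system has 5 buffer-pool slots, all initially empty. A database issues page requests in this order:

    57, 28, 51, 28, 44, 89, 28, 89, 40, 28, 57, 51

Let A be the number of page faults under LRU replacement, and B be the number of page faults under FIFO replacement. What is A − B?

Under LRU: F F F . F F . . F . F F → 8 faults.
Under FIFO: F F F . F F . . F . F . → 7 faults.
A − B = 8 − 7 = 1.

1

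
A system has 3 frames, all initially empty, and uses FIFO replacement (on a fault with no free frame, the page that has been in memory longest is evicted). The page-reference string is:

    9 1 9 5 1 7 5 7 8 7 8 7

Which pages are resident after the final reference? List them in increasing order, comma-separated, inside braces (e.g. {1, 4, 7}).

{5, 7, 8}

9 -> miss, frames (9)
1 -> miss, frames (9 1)
9 -> hit
5 -> miss, frames (9 1 5)
1 -> hit
7 -> miss, evict 9, frames (1 5 7)
5 -> hit
7 -> hit
8 -> miss, evict 1, frames (5 7 8)
7 -> hit
8 -> hit
7 -> hit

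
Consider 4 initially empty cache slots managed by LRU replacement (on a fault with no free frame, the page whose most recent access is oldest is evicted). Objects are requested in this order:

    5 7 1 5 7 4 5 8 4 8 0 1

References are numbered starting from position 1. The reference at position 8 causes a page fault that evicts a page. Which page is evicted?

pos 1: 5 -> fault, frames (5)
pos 2: 7 -> fault, frames (5 7)
pos 3: 1 -> fault, frames (5 7 1)
pos 4: 5 -> hit
pos 5: 7 -> hit
pos 6: 4 -> fault, frames (1 5 7 4)
pos 7: 5 -> hit
pos 8: 8 -> fault, evict 1, frames (7 4 5 8)
At position 8, page 1 is evicted.

1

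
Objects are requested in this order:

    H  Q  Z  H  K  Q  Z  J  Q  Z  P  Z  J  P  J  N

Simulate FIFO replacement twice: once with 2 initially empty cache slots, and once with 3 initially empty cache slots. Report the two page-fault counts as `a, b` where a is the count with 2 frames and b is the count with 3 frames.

13, 10

2 frames: F F F F F F F F F F F . F . . F → 13 faults.
3 frames: F F F . F . . F F F F . F . . F → 10 faults.
10 < 13: adding a frame reduced faults, as is typical.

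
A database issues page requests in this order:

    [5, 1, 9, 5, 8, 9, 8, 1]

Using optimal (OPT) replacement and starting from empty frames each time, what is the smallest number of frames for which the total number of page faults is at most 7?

f=1: 8 faults
f=2: 5 faults
f=3: 4 faults
f=4: 4 faults
Smallest f with faults ≤ 7 is 2.

2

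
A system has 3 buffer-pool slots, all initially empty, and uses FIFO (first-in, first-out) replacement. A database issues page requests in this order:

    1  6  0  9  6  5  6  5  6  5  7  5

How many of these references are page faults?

1: fault, frames [1]
6: fault, frames [1, 6]
0: fault, frames [1, 6, 0]
9: fault, evict 1, frames [6, 0, 9]
6: hit
5: fault, evict 6, frames [0, 9, 5]
6: fault, evict 0, frames [9, 5, 6]
5: hit
6: hit
5: hit
7: fault, evict 9, frames [5, 6, 7]
5: hit
Page faults: 7.

7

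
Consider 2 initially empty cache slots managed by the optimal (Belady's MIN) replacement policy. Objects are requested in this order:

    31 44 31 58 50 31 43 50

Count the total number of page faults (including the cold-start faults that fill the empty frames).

31: miss, frames {31}
44: miss, frames {31,44}
31: hit
58: miss, evict 44, frames {31,58}
50: miss, evict 58, frames {31,50}
31: hit
43: miss, evict 31, frames {50,43}
50: hit
Page faults: 5.

5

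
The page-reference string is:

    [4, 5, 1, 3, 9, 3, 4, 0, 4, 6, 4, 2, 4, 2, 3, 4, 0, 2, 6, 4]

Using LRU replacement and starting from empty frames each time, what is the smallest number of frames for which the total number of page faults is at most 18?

2

f=1: 20 faults
f=2: 15 faults
f=3: 14 faults
f=4: 12 faults
f=5: 8 faults
f=6: 8 faults
f=7: 8 faults
f=8: 8 faults
Smallest f with faults ≤ 18 is 2.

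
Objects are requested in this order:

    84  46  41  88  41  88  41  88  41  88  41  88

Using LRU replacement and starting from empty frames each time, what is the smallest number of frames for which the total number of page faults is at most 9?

2

f=1: 12 faults
f=2: 4 faults
f=3: 4 faults
f=4: 4 faults
Smallest f with faults ≤ 9 is 2.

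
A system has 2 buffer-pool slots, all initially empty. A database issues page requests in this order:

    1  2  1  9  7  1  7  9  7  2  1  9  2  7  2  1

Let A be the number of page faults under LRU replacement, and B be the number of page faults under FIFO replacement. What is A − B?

Under LRU: F F . F F F . F . F F F F F . F → 12 faults.
Under FIFO: F F . F F F . F F F F F F F . F → 13 faults.
A − B = 12 − 13 = -1.

-1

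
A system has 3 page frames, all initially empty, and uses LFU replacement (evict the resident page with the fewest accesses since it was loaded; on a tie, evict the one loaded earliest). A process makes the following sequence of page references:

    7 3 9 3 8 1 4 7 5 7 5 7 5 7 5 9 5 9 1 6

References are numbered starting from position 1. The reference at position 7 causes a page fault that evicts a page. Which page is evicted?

pos 1: 7 → fault, frames {7}
pos 2: 3 → fault, frames {7,3}
pos 3: 9 → fault, frames {7,3,9}
pos 4: 3 → hit
pos 5: 8 → fault, evict 7, frames {3,9,8}
pos 6: 1 → fault, evict 9, frames {3,8,1}
pos 7: 4 → fault, evict 8, frames {3,1,4}
At position 7, page 8 is evicted.

8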